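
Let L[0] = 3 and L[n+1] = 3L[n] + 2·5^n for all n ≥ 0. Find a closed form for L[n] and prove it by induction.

Claim: L[n] = 2·3^n + 5^n.

Base case: L[0] = 3, and 2·3^0 + 5^0 = 2 + 1 = 3.
Assume L[m] = 2·3^m + 5^m for some m ≥ 0.
Then L[m+1] = 3L[m] + 2·5^m = 3·(2·3^m + 5^m) + 2·5^m = 2·3^{m+1} + 3·5^m + 2·5^m = 2·3^{m+1} + 5·5^m = 2·3^{m+1} + 5^{m+1}.
This completes the inductive step, so L[n] = 2·3^n + 5^n for all n ≥ 0.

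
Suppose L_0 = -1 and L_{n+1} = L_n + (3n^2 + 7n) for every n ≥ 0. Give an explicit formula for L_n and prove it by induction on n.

Claim: L_n = n^3 + 2n^2 − 3n − 1.

Base case: L_0 = -1, and 0^3 + 2·0^2 − 3·0 − 1 = -1.
Assume L_j = j^3 + 2j^2 − 3j − 1.
Then L_{j+1} = L_j + (3j^2 + 7j) = (j^3 + 2j^2 − 3j − 1) + (3j^2 + 7j) = j^3 + 5j^2 + 4j − 1,
and (j+1)^3 + 2·(j+1)^2 − 3·(j+1) − 1 = j^3 + 5j^2 + 4j − 1.
Hence L_n = n^3 + 2n^2 − 3n − 1 for every n ≥ 0, by induction.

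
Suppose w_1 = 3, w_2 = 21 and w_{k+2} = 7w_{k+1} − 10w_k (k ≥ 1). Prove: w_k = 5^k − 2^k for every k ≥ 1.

Base cases: w_1 = 3 and 5^1 − 2^1 = 3; w_2 = 21 and 5^2 − 2^2 = 21.
Assume w_i = 5^i − 2^i for all 1 ≤ i ≤ j, where j ≥ 2.
Then w_{j+1} = 7w_j − 10w_{j−1} = 7·(5^j − 2^j) − 10·(5^{j−1} − 2^{j−1}) = (7·5 − 10)5^{j−1} − (7·2 − 10)2^{j−1} = 25·5^{j−1} − 4·2^{j−1} = 5^{j+1} − 2^{j+1}.
Hence w_k = 5^k − 2^k for every k ≥ 1, by strong induction.

w_k = 5^k − 2^k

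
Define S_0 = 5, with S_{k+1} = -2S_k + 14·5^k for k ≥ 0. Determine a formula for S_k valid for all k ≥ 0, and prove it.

Claim: S_k = 3·(-2)^k + 2·5^k.

Base case: S_0 = 5, and 3·(-2)^0 + 2·5^0 = 3 + 2 = 5.
Assume S_r = 3·(-2)^r + 2·5^r for some r ≥ 0.
Then S_{r+1} = -2S_r + 14·5^r = -2·(3·(-2)^r + 2·5^r) + 14·5^r = 3·(-2)^{r+1} − 4·5^r + 14·5^r = 3·(-2)^{r+1} + 10·5^r = 3·(-2)^{r+1} + 2·5^{r+1}.
Hence S_k = 3·(-2)^k + 2·5^k for every k ≥ 0, by induction.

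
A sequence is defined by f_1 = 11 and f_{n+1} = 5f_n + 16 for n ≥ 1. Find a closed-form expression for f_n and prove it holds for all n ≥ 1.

Claim: f_n = 3·5^n − 4.

Base case: f_1 = 11, and 3·5^1 − 4 = 15 − 4 = 11.
Assume f_k = 3·5^k − 4 for some k ≥ 1.
Then f_{k+1} = 5f_k + 16 = 5·(3·5^k − 4) + 16 = 15·5^k − 20 + 16 = 3·5^{k+1} − 4.
Hence f_n = 3·5^n − 4 for every n ≥ 1, by induction.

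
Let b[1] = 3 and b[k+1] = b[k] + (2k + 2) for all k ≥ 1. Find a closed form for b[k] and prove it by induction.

Claim: b[k] = k^2 + k + 1.

Base case: b[1] = 3, and 1^2 + 1 + 1 = 3.
Assume b[r] = r^2 + r + 1.
Then b[r+1] = b[r] + (2r + 2) = (r^2 + r + 1) + (2r + 2) = r^2 + 3r + 3,
and (r+1)^2 + (r+1) + 1 = r^2 + 3r + 3.
By induction, b[k] = k^2 + k + 1 for all k ≥ 1.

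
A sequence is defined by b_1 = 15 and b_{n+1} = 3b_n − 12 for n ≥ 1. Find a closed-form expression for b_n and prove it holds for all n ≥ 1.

Claim: b_n = 3^{n+1} + 6.

Base case: b_1 = 15, and 3^{1+1} + 6 = 9 + 6 = 15.
Assume b_k = 3^{k+1} + 6 for some k ≥ 1.
Then b_{k+1} = 3b_k − 12 = 3·(3^{k+1} + 6) − 12 = 3^{k+2} + 18 − 12 = 3^{k+2} + 6.
So the formula holds for k+1, and by induction b_n = 3^{n+1} + 6 for all n ≥ 1.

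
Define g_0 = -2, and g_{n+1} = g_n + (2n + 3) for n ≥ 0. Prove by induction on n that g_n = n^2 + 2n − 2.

Base case: g_0 = -2, and 0^2 + 2·0 − 2 = -2.
Assume g_j = j^2 + 2j − 2.
Then g_{j+1} = g_j + (2j + 3) = (j^2 + 2j − 2) + (2j + 3) = j^2 + 4j + 1,
and (j+1)^2 + 2·(j+1) − 2 = j^2 + 4j + 1.
This completes the inductive step, so g_n = n^2 + 2n − 2 for all n ≥ 0.

g_n = n^2 + 2n − 2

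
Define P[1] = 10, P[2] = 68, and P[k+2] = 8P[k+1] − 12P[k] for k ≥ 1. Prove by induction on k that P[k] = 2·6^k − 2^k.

Base cases: P[1] = 10 and 2·6^1 − 2^1 = 10; P[2] = 68 and 2·6^2 − 2^2 = 68.
Assume P[j] = 2·6^j − 2^j for all 1 ≤ j ≤ m, where m ≥ 2.
Then P[m+1] = 8P[m] − 12P[m−1] = 8·(2·6^m − 2^m) − 12·(2·6^{m−1} − 2^{m−1}) = 2·(8·6 − 12)6^{m−1} − (8·2 − 12)2^{m−1} = 72·6^{m−1} − 4·2^{m−1} = 2·6^{m+1} − 2^{m+1}.
By strong induction, P[k] = 2·6^k − 2^k for all k ≥ 1.

P[k] = 2·6^k − 2^k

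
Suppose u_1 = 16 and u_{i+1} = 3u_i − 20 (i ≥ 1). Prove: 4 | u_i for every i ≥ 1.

Base case: u_1 = 16 = 4·4, so 4 | u_1.
Assume 4 | u_r, so u_r = 4t for some integer t.
Then u_{r+1} = 3u_r − 20 = 3·(4t) − 20 = 4(3t − 5), so 4 | u_{r+1}.
Hence 4 | u_i for every i ≥ 1, by induction.

4 | u_i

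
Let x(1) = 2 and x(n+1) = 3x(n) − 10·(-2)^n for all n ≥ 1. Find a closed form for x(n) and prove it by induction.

Claim: x(n) = 2·3^n + 2·(-2)^n.

Base case: x(1) = 2, and 2·3^1 + 2·(-2)^1 = 6 − 4 = 2.
Assume x(k) = 2·3^k + 2·(-2)^k for some k ≥ 1.
Then x(k+1) = 3x(k) − 10·(-2)^k = 3·(2·3^k + 2·(-2)^k) − 10·(-2)^k = 2·3^{k+1} + 6·(-2)^k − 10·(-2)^k = 2·3^{k+1} − 4·(-2)^k = 2·3^{k+1} + 2·(-2)^{k+1}.
So the formula holds for k+1, and by induction x(n) = 2·3^n + 2·(-2)^n for all n ≥ 1.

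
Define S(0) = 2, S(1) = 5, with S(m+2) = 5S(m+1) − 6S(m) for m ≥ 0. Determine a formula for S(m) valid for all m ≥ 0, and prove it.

Claim: S(m) = 3^m + 2^m.

Base cases: S(0) = 2 and 3^0 + 2^0 = 2; S(1) = 5 and 3^1 + 2^1 = 5.
Assume S(j) = 3^j + 2^j for all 0 ≤ j ≤ r, where r ≥ 1.
Then S(r+1) = 5S(r) − 6S(r−1) = 5·(3^r + 2^r) − 6·(3^{r−1} + 2^{r−1}) = (5·3 − 6)3^{r−1} + (5·2 − 6)2^{r−1} = 9·3^{r−1} + 4·2^{r−1} = 3^{r+1} + 2^{r+1}.
Hence S(m) = 3^m + 2^m for every m ≥ 0, by strong induction.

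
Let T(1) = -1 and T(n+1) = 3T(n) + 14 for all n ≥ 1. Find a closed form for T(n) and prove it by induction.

Claim: T(n) = 2·3^n − 7.

Base case: T(1) = -1, and 2·3^1 − 7 = 6 − 7 = -1.
Assume T(k) = 2·3^k − 7 for some k ≥ 1.
Then T(k+1) = 3T(k) + 14 = 3·(2·3^k − 7) + 14 = 6·3^k − 21 + 14 = 2·3^{k+1} − 7.
This completes the inductive step, so T(n) = 2·3^n − 7 for all n ≥ 1.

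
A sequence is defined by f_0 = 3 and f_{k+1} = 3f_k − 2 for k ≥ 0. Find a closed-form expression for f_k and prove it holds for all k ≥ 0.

Claim: f_k = 2·3^k + 1.

Base case: f_0 = 3, and 2·3^0 + 1 = 2 + 1 = 3.
Assume f_m = 2·3^m + 1 for some m ≥ 0.
Then f_{m+1} = 3f_m − 2 = 3·(2·3^m + 1) − 2 = 6·3^m + 3 − 2 = 2·3^{m+1} + 1.
Hence f_k = 2·3^k + 1 for every k ≥ 0, by induction.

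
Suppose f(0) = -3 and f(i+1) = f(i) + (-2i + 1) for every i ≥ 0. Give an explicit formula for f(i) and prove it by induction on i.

Claim: f(i) = -i^2 + 2i − 3.

Base case: f(0) = -3, and -0^2 + 2·0 − 3 = -3.
Assume f(m) = -m^2 + 2m − 3.
Then f(m+1) = f(m) + (-2m + 1) = (-m^2 + 2m − 3) + (-2m + 1) = -m^2 − 2,
and -(m+1)^2 + 2·(m+1) − 3 = -m^2 − 2.
Hence f(i) = -i^2 + 2i − 3 for every i ≥ 0, by induction.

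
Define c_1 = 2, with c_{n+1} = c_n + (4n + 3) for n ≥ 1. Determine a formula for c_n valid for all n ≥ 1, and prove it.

Claim: c_n = 2n^2 + n − 1.

Base case: c_1 = 2, and 2·1^2 + 1 − 1 = 2.
Assume c_r = 2r^2 + r − 1.
Then c_{r+1} = c_r + (4r + 3) = (2r^2 + r − 1) + (4r + 3) = 2r^2 + 5r + 2,
and 2·(r+1)^2 + (r+1) − 1 = 2r^2 + 5r + 2.
This completes the inductive step, so c_n = 2n^2 + n − 1 for all n ≥ 1.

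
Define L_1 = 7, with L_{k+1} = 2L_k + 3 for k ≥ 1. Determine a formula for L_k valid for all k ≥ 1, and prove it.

Claim: L_k = 5·2^k − 3.

Base case: L_1 = 7, and 5·2^1 − 3 = 10 − 3 = 7.
Assume L_r = 5·2^r − 3 for some r ≥ 1.
Then L_{r+1} = 2L_r + 3 = 2·(5·2^r − 3) + 3 = 10·2^r − 6 + 3 = 5·2^{r+1} − 3.
By induction, L_k = 5·2^k − 3 for all k ≥ 1.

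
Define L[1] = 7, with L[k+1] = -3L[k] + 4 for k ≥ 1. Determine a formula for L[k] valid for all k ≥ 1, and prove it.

Claim: L[k] = -2·(-3)^k + 1.

Base case: L[1] = 7, and -2·(-3)^1 + 1 = 6 + 1 = 7.
Assume L[r] = -2·(-3)^r + 1 for some r ≥ 1.
Then L[r+1] = -3L[r] + 4 = -3·(-2·(-3)^r + 1) + 4 = 6·(-3)^r − 3 + 4 = -2·(-3)^{r+1} + 1.
By induction, L[k] = -2·(-3)^k + 1 for all k ≥ 1.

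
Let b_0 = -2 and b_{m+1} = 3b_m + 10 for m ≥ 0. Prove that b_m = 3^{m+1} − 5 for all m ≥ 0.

Base case: b_0 = -2, and 3^{0+1} − 5 = 3 − 5 = -2.
Assume b_r = 3^{r+1} − 5 for some r ≥ 0.
Then b_{r+1} = 3b_r + 10 = 3·(3^{r+1} − 5) + 10 = 3^{r+2} − 15 + 10 = 3^{r+2} − 5.
Hence b_m = 3^{m+1} − 5 for every m ≥ 0, by induction.

b_m = 3^{m+1} − 5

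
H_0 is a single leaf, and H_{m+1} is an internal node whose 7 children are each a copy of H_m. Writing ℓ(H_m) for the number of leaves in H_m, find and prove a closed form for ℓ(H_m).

Claim: ℓ(H_m) = 7^m.

Base case: ℓ(H_0) = 1, and 7^0 = 1.
Assume ℓ(H_k) = 7^k.
Then ℓ(H_{k+1}) = 7·ℓ(H_k) = 7·7^k = 7^{k+1}.
This completes the inductive step, so ℓ(H_m) = 7^m for all m ≥ 0.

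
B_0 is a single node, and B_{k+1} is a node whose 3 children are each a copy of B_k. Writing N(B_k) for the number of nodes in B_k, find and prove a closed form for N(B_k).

Claim: N(B_k) = (3^{k+1} − 1)/2.

Base case: N(B_0) = 1, and (3^{0+1} − 1)/2 = 1.
Assume N(B_r) = (3^{r+1} − 1)/2.
Then N(B_{r+1}) = 1 + 3N(B_r) = 1 + 3·(3^{r+1} − 1)/2 = 1 + (3^{r+2} − 3)/2 = (2 + 3^{r+2} − 3)/2 = (3^{r+2} − 1)/2.
By induction, N(B_k) = (3^{k+1} − 1)/2 for all k ≥ 0.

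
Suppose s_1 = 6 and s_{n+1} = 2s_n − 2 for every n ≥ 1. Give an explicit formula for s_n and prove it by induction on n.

Claim: s_n = 2^{n+1} + 2.

Base case: s_1 = 6, and 2^{1+1} + 2 = 4 + 2 = 6.
Assume s_j = 2^{j+1} + 2 for some j ≥ 1.
Then s_{j+1} = 2s_j − 2 = 2·(2^{j+1} + 2) − 2 = 2^{j+2} + 4 − 2 = 2^{j+2} + 2.
By induction, s_n = 2^{n+1} + 2 for all n ≥ 1.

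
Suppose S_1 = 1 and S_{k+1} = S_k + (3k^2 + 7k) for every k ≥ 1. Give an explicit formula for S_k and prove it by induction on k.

Claim: S_k = k^3 + 2k^2 − 3k + 1.

Base case: S_1 = 1, and 1^3 + 2·1^2 − 3·1 + 1 = 1.
Assume S_r = r^3 + 2r^2 − 3r + 1.
Then S_{r+1} = S_r + (3r^2 + 7r) = (r^3 + 2r^2 − 3r + 1) + (3r^2 + 7r) = r^3 + 5r^2 + 4r + 1,
and (r+1)^3 + 2·(r+1)^2 − 3·(r+1) + 1 = r^3 + 5r^2 + 4r + 1.
Hence S_k = k^3 + 2k^2 − 3k + 1 for every k ≥ 1, by induction.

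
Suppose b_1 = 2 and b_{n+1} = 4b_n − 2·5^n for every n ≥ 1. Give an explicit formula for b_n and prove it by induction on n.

Claim: b_n = 3·4^n − 2·5^n.

Base case: b_1 = 2, and 3·4^1 − 2·5^1 = 12 − 10 = 2.
Assume b_k = 3·4^k − 2·5^k for some k ≥ 1.
Then b_{k+1} = 4b_k − 2·5^k = 4·(3·4^k − 2·5^k) − 2·5^k = 3·4^{k+1} − 8·5^k − 2·5^k = 3·4^{k+1} − 10·5^k = 3·4^{k+1} − 2·5^{k+1}.
By induction, b_n = 3·4^n − 2·5^n for all n ≥ 1.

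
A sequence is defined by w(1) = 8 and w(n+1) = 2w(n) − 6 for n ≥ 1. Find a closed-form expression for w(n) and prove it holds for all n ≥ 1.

Claim: w(n) = 2^n + 6.

Base case: w(1) = 8, and 2^1 + 6 = 2 + 6 = 8.
Assume w(j) = 2^j + 6 for some j ≥ 1.
Then w(j+1) = 2w(j) − 6 = 2·(2^j + 6) − 6 = 2^{j+1} + 12 − 6 = 2^{j+1} + 6.
Hence w(n) = 2^n + 6 for every n ≥ 1, by induction.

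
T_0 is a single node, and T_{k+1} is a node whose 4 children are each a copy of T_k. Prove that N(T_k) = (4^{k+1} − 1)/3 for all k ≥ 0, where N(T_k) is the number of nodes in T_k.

Base case: N(T_0) = 1, and (4^{0+1} − 1)/3 = 1.
Assume N(T_j) = (4^{j+1} − 1)/3.
Then N(T_{j+1}) = 1 + 4N(T_j) = 1 + 4·(4^{j+1} − 1)/3 = 1 + (4^{j+2} − 4)/3 = (3 + 4^{j+2} − 4)/3 = (4^{j+2} − 1)/3.
By induction, N(T_k) = (4^{k+1} − 1)/3 for all k ≥ 0.

N(T_k) = (4^{k+1} − 1)/3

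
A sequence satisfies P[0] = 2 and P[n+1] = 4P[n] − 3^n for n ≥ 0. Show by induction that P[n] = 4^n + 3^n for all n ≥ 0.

Base case: P[0] = 2, and 4^0 + 3^0 = 1 + 1 = 2.
Assume P[k] = 4^k + 3^k for some k ≥ 0.
Then P[k+1] = 4P[k] − 3^k = 4·(4^k + 3^k) − 3^k = 4^{k+1} + 4·3^k − 3^k = 4^{k+1} + 3·3^k = 4^{k+1} + 3^{k+1}.
So the formula holds for k+1, and by induction P[n] = 4^n + 3^n for all n ≥ 0.

P[n] = 4^n + 3^n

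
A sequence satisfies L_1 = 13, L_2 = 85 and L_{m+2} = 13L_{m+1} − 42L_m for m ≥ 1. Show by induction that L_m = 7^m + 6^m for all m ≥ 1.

Base cases: L_1 = 13 and 7^1 + 6^1 = 13; L_2 = 85 and 7^2 + 6^2 = 85.
Assume L_i = 7^i + 6^i for all 1 ≤ i ≤ j, where j ≥ 2.
Then L_{j+1} = 13L_j − 42L_{j−1} = 13·(7^j + 6^j) − 42·(7^{j−1} + 6^{j−1}) = (13·7 − 42)7^{j−1} + (13·6 − 42)6^{j−1} = 49·7^{j−1} + 36·6^{j−1} = 7^{j+1} + 6^{j+1}.
So the formula holds for j+1, and by strong induction L_m = 7^m + 6^m for all m ≥ 1.

L_m = 7^m + 6^m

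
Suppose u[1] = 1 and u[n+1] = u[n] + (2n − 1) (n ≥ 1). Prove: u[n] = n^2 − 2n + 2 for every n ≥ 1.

Base case: u[1] = 1, and 1^2 − 2·1 + 2 = 1.
Assume u[k] = k^2 − 2k + 2.
Then u[k+1] = u[k] + (2k − 1) = (k^2 − 2k + 2) + (2k − 1) = k^2 + 1,
and (k+1)^2 − 2·(k+1) + 2 = k^2 + 1.
Hence u[n] = n^2 − 2n + 2 for every n ≥ 1, by induction.

u[n] = n^2 − 2n + 2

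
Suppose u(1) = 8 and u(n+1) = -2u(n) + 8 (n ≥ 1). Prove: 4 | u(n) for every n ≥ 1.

Base case: u(1) = 8 = 4·2, so 4 | u(1).
Assume 4 | u(m), so u(m) = 4t for some integer t.
Then u(m+1) = -2u(m) + 8 = -2·(4t) + 8 = 4(-2t + 2), so 4 | u(m+1).
Hence 4 | u(n) for every n ≥ 1, by induction.

4 | u(n)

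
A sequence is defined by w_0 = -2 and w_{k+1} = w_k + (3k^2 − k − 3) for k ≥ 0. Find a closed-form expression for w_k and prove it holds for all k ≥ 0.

Claim: w_k = k^3 − 2k^2 − 2k − 2.

Base case: w_0 = -2, and 0^3 − 2·0^2 − 2·0 − 2 = -2.
Assume w_m = m^3 − 2m^2 − 2m − 2.
Then w_{m+1} = w_m + (3m^2 − m − 3) = (m^3 − 2m^2 − 2m − 2) + (3m^2 − m − 3) = m^3 + m^2 − 3m − 5,
and (m+1)^3 − 2·(m+1)^2 − 2·(m+1) − 2 = m^3 + m^2 − 3m − 5.
By induction, w_k = k^3 − 2k^2 − 2k − 2 for all k ≥ 0.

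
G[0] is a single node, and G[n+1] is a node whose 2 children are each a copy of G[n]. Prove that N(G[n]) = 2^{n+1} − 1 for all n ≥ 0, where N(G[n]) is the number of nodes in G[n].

Base case: N(G[0]) = 1, and 2^{0+1} − 1 = 1.
Assume N(G[k]) = 2^{k+1} − 1.
Then N(G[k+1]) = 1 + 2N(G[k]) = 1 + 2(2^{k+1} − 1) = 2^{k+2} − 2 + 1 = 2^{k+2} − 1.
This completes the inductive step, so N(G[n]) = 2^{n+1} − 1 for all n ≥ 0.

N(G[n]) = 2^{n+1} − 1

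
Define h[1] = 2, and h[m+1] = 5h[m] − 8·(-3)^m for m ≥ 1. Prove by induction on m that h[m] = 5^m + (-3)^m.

Base case: h[1] = 2, and 5^1 + (-3)^1 = 5 − 3 = 2.
Assume h[j] = 5^j + (-3)^j for some j ≥ 1.
Then h[j+1] = 5h[j] − 8·(-3)^j = 5·(5^j + (-3)^j) − 8·(-3)^j = 5^{j+1} + 5·(-3)^j − 8·(-3)^j = 5^{j+1} − 3·(-3)^j = 5^{j+1} + (-3)^{j+1}.
By induction, h[m] = 5^m + (-3)^m for all m ≥ 1.

h[m] = 5^m + (-3)^m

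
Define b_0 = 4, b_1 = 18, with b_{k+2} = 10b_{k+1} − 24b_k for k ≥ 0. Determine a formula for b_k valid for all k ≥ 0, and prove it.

Claim: b_k = 3·4^k + 6^k.

Base cases: b_0 = 4 and 3·4^0 + 6^0 = 4; b_1 = 18 and 3·4^1 + 6^1 = 18.
Assume b_i = 3·4^i + 6^i for all 0 ≤ i ≤ j, where j ≥ 1.
Then b_{j+1} = 10b_j − 24b_{j−1} = 10·(3·4^j + 6^j) − 24·(3·4^{j−1} + 6^{j−1}) = 3·(10·4 − 24)4^{j−1} + (10·6 − 24)6^{j−1} = 48·4^{j−1} + 36·6^{j−1} = 3·4^{j+1} + 6^{j+1}.
By strong induction, b_k = 3·4^k + 6^k for all k ≥ 0.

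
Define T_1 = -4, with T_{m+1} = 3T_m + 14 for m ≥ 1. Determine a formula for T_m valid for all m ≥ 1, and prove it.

Claim: T_m = 3^m − 7.

Base case: T_1 = -4, and 3^1 − 7 = 3 − 7 = -4.
Assume T_j = 3^j − 7 for some j ≥ 1.
Then T_{j+1} = 3T_j + 14 = 3·(3^j − 7) + 14 = 3^{j+1} − 21 + 14 = 3^{j+1} − 7.
This completes the inductive step, so T_m = 3^m − 7 for all m ≥ 1.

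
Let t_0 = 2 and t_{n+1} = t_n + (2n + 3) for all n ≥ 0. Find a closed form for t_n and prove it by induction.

Claim: t_n = n^2 + 2n + 2.

Base case: t_0 = 2, and 0^2 + 2·0 + 2 = 2.
Assume t_j = j^2 + 2j + 2.
Then t_{j+1} = t_j + (2j + 3) = (j^2 + 2j + 2) + (2j + 3) = j^2 + 4j + 5,
and (j+1)^2 + 2·(j+1) + 2 = j^2 + 4j + 5.
By induction, t_n = n^2 + 2n + 2 for all n ≥ 0.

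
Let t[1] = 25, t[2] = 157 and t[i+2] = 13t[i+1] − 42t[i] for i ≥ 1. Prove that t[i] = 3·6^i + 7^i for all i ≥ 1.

Base cases: t[1] = 25 and 3·6^1 + 7^1 = 25; t[2] = 157 and 3·6^2 + 7^2 = 157.
Assume t[j] = 3·6^j + 7^j for all 1 ≤ j ≤ r, where r ≥ 2.
Then t[r+1] = 13t[r] − 42t[r−1] = 13·(3·6^r + 7^r) − 42·(3·6^{r−1} + 7^{r−1}) = 3·(13·6 − 42)6^{r−1} + (13·7 − 42)7^{r−1} = 108·6^{r−1} + 49·7^{r−1} = 3·6^{r+1} + 7^{r+1}.
By strong induction, t[i] = 3·6^i + 7^i for all i ≥ 1.

t[i] = 3·6^i + 7^i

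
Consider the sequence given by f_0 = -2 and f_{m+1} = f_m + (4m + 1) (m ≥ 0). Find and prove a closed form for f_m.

Claim: f_m = 2m^2 − m − 2.

Base case: f_0 = -2, and 2·0^2 − 0 − 2 = -2.
Assume f_r = 2r^2 − r − 2.
Then f_{r+1} = f_r + (4r + 1) = (2r^2 − r − 2) + (4r + 1) = 2r^2 + 3r − 1,
and 2·(r+1)^2 − (r+1) − 2 = 2r^2 + 3r − 1.
By induction, f_m = 2m^2 − m − 2 for all m ≥ 0.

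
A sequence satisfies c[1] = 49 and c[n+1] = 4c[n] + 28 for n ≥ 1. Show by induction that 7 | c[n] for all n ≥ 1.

Base case: c[1] = 49 = 7·7, so 7 | c[1].
Assume 7 | c[k], so c[k] = 7t for some integer t.
Then c[k+1] = 4c[k] + 28 = 4·(7t) + 28 = 7(4t + 4), so 7 | c[k+1].
Hence 7 | c[n] for every n ≥ 1, by induction.

7 | c[n]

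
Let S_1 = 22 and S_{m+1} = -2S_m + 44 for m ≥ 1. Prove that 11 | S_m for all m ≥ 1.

Base case: S_1 = 22 = 11·2, so 11 | S_1.
Assume 11 | S_k, so S_k = 11t for some integer t.
Then S_{k+1} = -2S_k + 44 = -2·(11t) + 44 = 11(-2t + 4), so 11 | S_{k+1}.
Hence 11 | S_m for every m ≥ 1, by induction.

11 | S_m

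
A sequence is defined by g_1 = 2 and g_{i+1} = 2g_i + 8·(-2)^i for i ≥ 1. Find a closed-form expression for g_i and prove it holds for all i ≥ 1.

Claim: g_i = -2^i − 2·(-2)^i.

Base case: g_1 = 2, and -2^1 − 2·(-2)^1 = -2 + 4 = 2.
Assume g_m = -2^m − 2·(-2)^m for some m ≥ 1.
Then g_{m+1} = 2g_m + 8·(-2)^m = 2·(-2^m − 2·(-2)^m) + 8·(-2)^m = -2^{m+1} − 4·(-2)^m + 8·(-2)^m = -2^{m+1} + 4·(-2)^m = -2^{m+1} − 2·(-2)^{m+1}.
By induction, g_i = -2^i − 2·(-2)^i for all i ≥ 1.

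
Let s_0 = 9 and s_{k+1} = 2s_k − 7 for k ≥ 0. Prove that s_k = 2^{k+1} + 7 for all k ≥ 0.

Base case: s_0 = 9, and 2^{0+1} + 7 = 2 + 7 = 9.
Assume s_r = 2^{r+1} + 7 for some r ≥ 0.
Then s_{r+1} = 2s_r − 7 = 2·(2^{r+1} + 7) − 7 = 2^{r+2} + 14 − 7 = 2^{r+2} + 7.
So the formula holds for r+1, and by induction s_k = 2^{k+1} + 7 for all k ≥ 0.

s_k = 2^{k+1} + 7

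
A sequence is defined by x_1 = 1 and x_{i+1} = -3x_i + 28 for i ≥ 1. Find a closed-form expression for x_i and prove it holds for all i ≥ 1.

Claim: x_i = 2·(-3)^i + 7.

Base case: x_1 = 1, and 2·(-3)^1 + 7 = -6 + 7 = 1.
Assume x_r = 2·(-3)^r + 7 for some r ≥ 1.
Then x_{r+1} = -3x_r + 28 = -3·(2·(-3)^r + 7) + 28 = -6·(-3)^r − 21 + 28 = 2·(-3)^{r+1} + 7.
So the formula holds for r+1, and by induction x_i = 2·(-3)^i + 7 for all i ≥ 1.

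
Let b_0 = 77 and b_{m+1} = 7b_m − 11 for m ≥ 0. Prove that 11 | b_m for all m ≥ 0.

Base case: b_0 = 77 = 11·7, so 11 | b_0.
Assume 11 | b_j, so b_j = 11t for some integer t.
Then b_{j+1} = 7b_j − 11 = 7·(11t) − 11 = 11(7t − 1), so 11 | b_{j+1}.
So the property holds for j+1, and by induction 11 | b_m for all m ≥ 0.

11 | b_m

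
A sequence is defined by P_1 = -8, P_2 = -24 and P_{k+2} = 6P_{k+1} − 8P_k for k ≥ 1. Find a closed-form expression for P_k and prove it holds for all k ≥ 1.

Claim: P_k = -4^k − 2·2^k.

Base cases: P_1 = -8 and -4^1 − 2·2^1 = -8; P_2 = -24 and -4^2 − 2·2^2 = -24.
Assume P_j = -4^j − 2·2^j for all 1 ≤ j ≤ r, where r ≥ 2.
Then P_{r+1} = 6P_r − 8P_{r−1} = 6·(-4^r − 2·2^r) − 8·(-4^{r−1} − 2·2^{r−1}) = -(6·4 − 8)4^{r−1} − 2·(6·2 − 8)2^{r−1} = -16·4^{r−1} − 8·2^{r−1} = -4^{r+1} − 2·2^{r+1}.
Hence P_k = -4^k − 2·2^k for every k ≥ 1, by strong induction.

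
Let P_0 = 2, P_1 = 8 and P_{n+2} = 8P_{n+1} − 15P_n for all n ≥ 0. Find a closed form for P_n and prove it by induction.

Claim: P_n = 5^n + 3^n.

Base cases: P_0 = 2 and 5^0 + 3^0 = 2; P_1 = 8 and 5^1 + 3^1 = 8.
Assume P_j = 5^j + 3^j for all 0 ≤ j ≤ r, where r ≥ 1.
Then P_{r+1} = 8P_r − 15P_{r−1} = 8·(5^r + 3^r) − 15·(5^{r−1} + 3^{r−1}) = (8·5 − 15)5^{r−1} + (8·3 − 15)3^{r−1} = 25·5^{r−1} + 9·3^{r−1} = 5^{r+1} + 3^{r+1}.
By strong induction, P_n = 5^n + 3^n for all n ≥ 0.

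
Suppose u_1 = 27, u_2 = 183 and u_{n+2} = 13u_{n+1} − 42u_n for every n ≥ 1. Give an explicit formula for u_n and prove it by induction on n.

Claim: u_n = 3·7^n + 6^n.

Base cases: u_1 = 27 and 3·7^1 + 6^1 = 27; u_2 = 183 and 3·7^2 + 6^2 = 183.
Assume u_j = 3·7^j + 6^j for all 1 ≤ j ≤ m, where m ≥ 2.
Then u_{m+1} = 13u_m − 42u_{m−1} = 13·(3·7^m + 6^m) − 42·(3·7^{m−1} + 6^{m−1}) = 3·(13·7 − 42)7^{m−1} + (13·6 − 42)6^{m−1} = 147·7^{m−1} + 36·6^{m−1} = 3·7^{m+1} + 6^{m+1}.
By strong induction, u_n = 3·7^n + 6^n for all n ≥ 1.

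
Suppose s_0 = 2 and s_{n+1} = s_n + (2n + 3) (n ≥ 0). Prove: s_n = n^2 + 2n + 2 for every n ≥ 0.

Base case: s_0 = 2, and 0^2 + 2·0 + 2 = 2.
Assume s_k = k^2 + 2k + 2.
Then s_{k+1} = s_k + (2k + 3) = (k^2 + 2k + 2) + (2k + 3) = k^2 + 4k + 5,
and (k+1)^2 + 2·(k+1) + 2 = k^2 + 4k + 5.
Hence s_n = n^2 + 2n + 2 for every n ≥ 0, by induction.

s_n = n^2 + 2n + 2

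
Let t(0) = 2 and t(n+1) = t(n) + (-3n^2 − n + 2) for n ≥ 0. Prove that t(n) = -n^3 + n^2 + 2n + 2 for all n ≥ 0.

Base case: t(0) = 2, and -0^3 + 0^2 + 2·0 + 2 = 2.
Assume t(k) = -k^3 + k^2 + 2k + 2.
Then t(k+1) = t(k) + (-3k^2 − k + 2) = (-k^3 + k^2 + 2k + 2) + (-3k^2 − k + 2) = -k^3 − 2k^2 + k + 4,
and -(k+1)^3 + (k+1)^2 + 2·(k+1) + 2 = -k^3 − 2k^2 + k + 4.
This completes the inductive step, so t(n) = -n^3 + n^2 + 2n + 2 for all n ≥ 0.

t(n) = -n^3 + n^2 + 2n + 2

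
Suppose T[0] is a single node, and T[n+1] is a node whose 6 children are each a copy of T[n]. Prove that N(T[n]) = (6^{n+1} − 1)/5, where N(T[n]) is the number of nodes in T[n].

Base case: N(T[0]) = 1, and (6^{0+1} − 1)/5 = 1.
Assume N(T[r]) = (6^{r+1} − 1)/5.
Then N(T[r+1]) = 1 + 6N(T[r]) = 1 + 6·(6^{r+1} − 1)/5 = 1 + (6^{r+2} − 6)/5 = (5 + 6^{r+2} − 6)/5 = (6^{r+2} − 1)/5.
By induction, N(T[n]) = (6^{n+1} − 1)/5 for all n ≥ 0.

N(T[n]) = (6^{n+1} − 1)/5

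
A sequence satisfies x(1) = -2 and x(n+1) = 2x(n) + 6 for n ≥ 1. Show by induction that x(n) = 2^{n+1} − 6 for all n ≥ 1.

Base case: x(1) = -2, and 2^{1+1} − 6 = 4 − 6 = -2.
Assume x(m) = 2^{m+1} − 6 for some m ≥ 1.
Then x(m+1) = 2x(m) + 6 = 2·(2^{m+1} − 6) + 6 = 2^{m+2} − 12 + 6 = 2^{m+2} − 6.
Hence x(n) = 2^{n+1} − 6 for every n ≥ 1, by induction.

x(n) = 2^{n+1} − 6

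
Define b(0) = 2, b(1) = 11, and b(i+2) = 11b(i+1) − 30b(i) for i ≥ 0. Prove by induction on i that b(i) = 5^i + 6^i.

Base cases: b(0) = 2 and 5^0 + 6^0 = 2; b(1) = 11 and 5^1 + 6^1 = 11.
Assume b(j) = 5^j + 6^j for all 0 ≤ j ≤ m, where m ≥ 1.
Then b(m+1) = 11b(m) − 30b(m−1) = 11·(5^m + 6^m) − 30·(5^{m−1} + 6^{m−1}) = (11·5 − 30)5^{m−1} + (11·6 − 30)6^{m−1} = 25·5^{m−1} + 36·6^{m−1} = 5^{m+1} + 6^{m+1}.
So the formula holds for m+1, and by strong induction b(i) = 5^i + 6^i for all i ≥ 0.

b(i) = 5^i + 6^i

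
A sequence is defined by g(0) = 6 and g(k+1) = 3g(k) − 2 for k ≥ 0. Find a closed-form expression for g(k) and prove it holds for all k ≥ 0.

Claim: g(k) = 5·3^k + 1.

Base case: g(0) = 6, and 5·3^0 + 1 = 5 + 1 = 6.
Assume g(j) = 5·3^j + 1 for some j ≥ 0.
Then g(j+1) = 3g(j) − 2 = 3·(5·3^j + 1) − 2 = 15·3^j + 3 − 2 = 5·3^{j+1} + 1.
This completes the inductive step, so g(k) = 5·3^k + 1 for all k ≥ 0.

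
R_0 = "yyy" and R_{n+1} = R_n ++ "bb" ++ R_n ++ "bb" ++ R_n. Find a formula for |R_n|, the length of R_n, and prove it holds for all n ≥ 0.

Claim: |R_n| = 5·3^n − 2.

Base case: |R_0| = 3, and 5·3^0 − 2 = 3.
Assume |R_k| = 5·3^k − 2.
Then |R_{k+1}| = 3|R_k| + 4 = 3(5·3^k − 2) + 4 = 5·3^{k+1} − 6 + 4 = 5·3^{k+1} − 2.
Hence |R_n| = 5·3^n − 2 for every n ≥ 0, by induction.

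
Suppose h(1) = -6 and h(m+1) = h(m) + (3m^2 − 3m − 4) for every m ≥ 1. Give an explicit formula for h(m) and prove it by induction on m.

Claim: h(m) = m^3 − 3m^2 − 2m − 2.

Base case: h(1) = -6, and 1^3 − 3·1^2 − 2·1 − 2 = -6.
Assume h(k) = k^3 − 3k^2 − 2k − 2.
Then h(k+1) = h(k) + (3k^2 − 3k − 4) = (k^3 − 3k^2 − 2k − 2) + (3k^2 − 3k − 4) = k^3 − 5k − 6,
and (k+1)^3 − 3·(k+1)^2 − 2·(k+1) − 2 = k^3 − 5k − 6.
By induction, h(m) = m^3 − 3m^2 − 2m − 2 for all m ≥ 1.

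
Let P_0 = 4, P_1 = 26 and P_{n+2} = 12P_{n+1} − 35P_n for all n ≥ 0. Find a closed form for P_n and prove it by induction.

Claim: P_n = 3·7^n + 5^n.

Base cases: P_0 = 4 and 3·7^0 + 5^0 = 4; P_1 = 26 and 3·7^1 + 5^1 = 26.
Assume P_i = 3·7^i + 5^i for all 0 ≤ i ≤ j, where j ≥ 1.
Then P_{j+1} = 12P_j − 35P_{j−1} = 12·(3·7^j + 5^j) − 35·(3·7^{j−1} + 5^{j−1}) = 3·(12·7 − 35)7^{j−1} + (12·5 − 35)5^{j−1} = 147·7^{j−1} + 25·5^{j−1} = 3·7^{j+1} + 5^{j+1}.
So the formula holds for j+1, and by strong induction P_n = 3·7^n + 5^n for all n ≥ 0.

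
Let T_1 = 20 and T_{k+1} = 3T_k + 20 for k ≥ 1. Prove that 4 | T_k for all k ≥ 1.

Base case: T_1 = 20 = 4·5, so 4 | T_1.
Assume 4 | T_r, so T_r = 4t for some integer t.
Then T_{r+1} = 3T_r + 20 = 3·(4t) + 20 = 4(3t + 5), so 4 | T_{r+1}.
So the property holds for r+1, and by induction 4 | T_k for all k ≥ 1.

4 | T_k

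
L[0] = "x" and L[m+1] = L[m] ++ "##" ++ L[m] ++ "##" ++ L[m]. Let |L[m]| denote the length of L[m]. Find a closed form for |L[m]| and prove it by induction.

Claim: |L[m]| = 3^{m+1} − 2.

Base case: |L[0]| = 1, and 3^{0+1} − 2 = 1.
Assume |L[j]| = 3^{j+1} − 2.
Then |L[j+1]| = 3|L[j]| + 4 = 3(3^{j+1} − 2) + 4 = 3^{j+2} − 6 + 4 = 3^{j+2} − 2.
So the formula holds for j+1, and by induction |L[m]| = 3^{m+1} − 2 for all m ≥ 0.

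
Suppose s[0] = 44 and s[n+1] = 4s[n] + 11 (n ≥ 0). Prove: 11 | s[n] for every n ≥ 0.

Base case: s[0] = 44 = 11·4, so 11 | s[0].
Assume 11 | s[m], so s[m] = 11t for some integer t.
Then s[m+1] = 4s[m] + 11 = 4·(11t) + 11 = 11(4t + 1), so 11 | s[m+1].
So the property holds for m+1, and by induction 11 | s[n] for all n ≥ 0.

11 | s[n]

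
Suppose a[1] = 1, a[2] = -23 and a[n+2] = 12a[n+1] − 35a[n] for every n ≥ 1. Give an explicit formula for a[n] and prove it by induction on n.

Claim: a[n] = 3·5^n − 2·7^n.

Base cases: a[1] = 1 and 3·5^1 − 2·7^1 = 1; a[2] = -23 and 3·5^2 − 2·7^2 = -23.
Assume a[j] = 3·5^j − 2·7^j for all 1 ≤ j ≤ r, where r ≥ 2.
Then a[r+1] = 12a[r] − 35a[r−1] = 12·(3·5^r − 2·7^r) − 35·(3·5^{r−1} − 2·7^{r−1}) = 3·(12·5 − 35)5^{r−1} − 2·(12·7 − 35)7^{r−1} = 75·5^{r−1} − 98·7^{r−1} = 3·5^{r+1} − 2·7^{r+1}.
By strong induction, a[n] = 3·5^n − 2·7^n for all n ≥ 1.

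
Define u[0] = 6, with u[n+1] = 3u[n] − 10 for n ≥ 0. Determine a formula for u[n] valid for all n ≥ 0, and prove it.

Claim: u[n] = 3^n + 5.

Base case: u[0] = 6, and 3^0 + 5 = 1 + 5 = 6.
Assume u[r] = 3^r + 5 for some r ≥ 0.
Then u[r+1] = 3u[r] − 10 = 3·(3^r + 5) − 10 = 3^{r+1} + 15 − 10 = 3^{r+1} + 5.
This completes the inductive step, so u[n] = 3^n + 5 for all n ≥ 0.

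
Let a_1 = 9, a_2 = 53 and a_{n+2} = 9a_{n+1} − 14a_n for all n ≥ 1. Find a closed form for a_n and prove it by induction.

Claim: a_n = 7^n + 2^n.

Base cases: a_1 = 9 and 7^1 + 2^1 = 9; a_2 = 53 and 7^2 + 2^2 = 53.
Assume a_j = 7^j + 2^j for all 1 ≤ j ≤ r, where r ≥ 2.
Then a_{r+1} = 9a_r − 14a_{r−1} = 9·(7^r + 2^r) − 14·(7^{r−1} + 2^{r−1}) = (9·7 − 14)7^{r−1} + (9·2 − 14)2^{r−1} = 49·7^{r−1} + 4·2^{r−1} = 7^{r+1} + 2^{r+1}.
So the formula holds for r+1, and by strong induction a_n = 7^n + 2^n for all n ≥ 1.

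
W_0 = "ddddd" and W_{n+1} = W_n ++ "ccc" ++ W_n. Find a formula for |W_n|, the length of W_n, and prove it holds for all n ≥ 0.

Claim: |W_n| = 2^{n+3} − 3.

Base case: |W_0| = 5, and 2^{0+3} − 3 = 5.
Assume |W_r| = 2^{r+3} − 3.
Then |W_{r+1}| = |W_r| + 3 + |W_r| = 2|W_r| + 3 = 2(2^{r+3} − 3) + 3 = 2^{r+1+3} − 6 + 3 = 2^{r+1+3} − 3.
By induction, |W_n| = 2^{n+3} − 3 for all n ≥ 0.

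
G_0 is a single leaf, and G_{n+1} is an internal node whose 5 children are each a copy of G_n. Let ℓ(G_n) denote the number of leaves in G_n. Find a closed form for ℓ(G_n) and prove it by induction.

Claim: ℓ(G_n) = 5^n.

Base case: ℓ(G_0) = 1, and 5^0 = 1.
Assume ℓ(G_r) = 5^r.
Then ℓ(G_{r+1}) = 5·ℓ(G_r) = 5·5^r = 5^{r+1}.
By induction, ℓ(G_n) = 5^n for all n ≥ 0.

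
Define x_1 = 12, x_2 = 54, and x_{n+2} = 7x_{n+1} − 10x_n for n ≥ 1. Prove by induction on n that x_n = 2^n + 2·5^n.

Base cases: x_1 = 12 and 2^1 + 2·5^1 = 12; x_2 = 54 and 2^2 + 2·5^2 = 54.
Assume x_j = 2^j + 2·5^j for all 1 ≤ j ≤ k, where k ≥ 2.
Then x_{k+1} = 7x_k − 10x_{k−1} = 7·(2^k + 2·5^k) − 10·(2^{k−1} + 2·5^{k−1}) = (7·2 − 10)2^{k−1} + 2·(7·5 − 10)5^{k−1} = 4·2^{k−1} + 50·5^{k−1} = 2^{k+1} + 2·5^{k+1}.
By strong induction, x_n = 2^n + 2·5^n for all n ≥ 1.

x_n = 2^n + 2·5^n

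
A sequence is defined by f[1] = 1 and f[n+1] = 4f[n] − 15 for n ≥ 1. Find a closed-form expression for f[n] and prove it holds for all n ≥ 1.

Claim: f[n] = -4^n + 5.

Base case: f[1] = 1, and -4^1 + 5 = -4 + 5 = 1.
Assume f[k] = -4^k + 5 for some k ≥ 1.
Then f[k+1] = 4f[k] − 15 = 4·(-4^k + 5) − 15 = -4^{k+1} + 20 − 15 = -4^{k+1} + 5.
By induction, f[n] = -4^n + 5 for all n ≥ 1.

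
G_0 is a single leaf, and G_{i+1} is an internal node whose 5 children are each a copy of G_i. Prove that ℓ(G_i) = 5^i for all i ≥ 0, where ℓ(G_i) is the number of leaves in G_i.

Base case: ℓ(G_0) = 1, and 5^0 = 1.
Assume ℓ(G_m) = 5^m.
Then ℓ(G_{m+1}) = 5·ℓ(G_m) = 5·5^m = 5^{m+1}.
This completes the inductive step, so ℓ(G_i) = 5^i for all i ≥ 0.

ℓ(G_i) = 5^i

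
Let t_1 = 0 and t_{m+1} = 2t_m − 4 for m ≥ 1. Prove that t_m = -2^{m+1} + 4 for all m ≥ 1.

Base case: t_1 = 0, and -2^{1+1} + 4 = -4 + 4 = 0.
Assume t_j = -2^{j+1} + 4 for some j ≥ 1.
Then t_{j+1} = 2t_j − 4 = 2·(-2^{j+1} + 4) − 4 = -2^{j+2} + 8 − 4 = -2^{j+2} + 4.
Hence t_m = -2^{m+1} + 4 for every m ≥ 1, by induction.

t_m = -2^{m+1} + 4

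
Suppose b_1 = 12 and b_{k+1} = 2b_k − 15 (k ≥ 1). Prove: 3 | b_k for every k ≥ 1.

Base case: b_1 = 12 = 3·4, so 3 | b_1.
Assume 3 | b_j, so b_j = 3t for some integer t.
Then b_{j+1} = 2b_j − 15 = 2·(3t) − 15 = 3(2t − 5), so 3 | b_{j+1}.
This completes the inductive step, so 3 | b_k for all k ≥ 1.

3 | b_k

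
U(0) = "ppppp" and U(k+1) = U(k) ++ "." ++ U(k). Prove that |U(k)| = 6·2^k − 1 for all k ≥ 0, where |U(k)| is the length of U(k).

Base case: |U(0)| = 5, and 6·2^0 − 1 = 5.
Assume |U(m)| = 6·2^m − 1.
Then |U(m+1)| = |U(m)| + 1 + |U(m)| = 2|U(m)| + 1 = 2(6·2^m − 1) + 1 = 6·2^{m+1} − 2 + 1 = 6·2^{m+1} − 1.
So the formula holds for m+1, and by induction |U(k)| = 6·2^k − 1 for all k ≥ 0.

|U(k)| = 6·2^k − 1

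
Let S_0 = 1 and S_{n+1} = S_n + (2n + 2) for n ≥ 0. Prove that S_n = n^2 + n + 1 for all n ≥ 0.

Base case: S_0 = 1, and 0^2 + 0 + 1 = 1.
Assume S_r = r^2 + r + 1.
Then S_{r+1} = S_r + (2r + 2) = (r^2 + r + 1) + (2r + 2) = r^2 + 3r + 3,
and (r+1)^2 + (r+1) + 1 = r^2 + 3r + 3.
Hence S_n = n^2 + n + 1 for every n ≥ 0, by induction.

S_n = n^2 + n + 1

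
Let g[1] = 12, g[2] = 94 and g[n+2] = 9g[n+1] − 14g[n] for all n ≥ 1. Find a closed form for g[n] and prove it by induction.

Claim: g[n] = -2^n + 2·7^n.

Base cases: g[1] = 12 and -2^1 + 2·7^1 = 12; g[2] = 94 and -2^2 + 2·7^2 = 94.
Assume g[j] = -2^j + 2·7^j for all 1 ≤ j ≤ r, where r ≥ 2.
Then g[r+1] = 9g[r] − 14g[r−1] = 9·(-2^r + 2·7^r) − 14·(-2^{r−1} + 2·7^{r−1}) = -(9·2 − 14)2^{r−1} + 2·(9·7 − 14)7^{r−1} = -4·2^{r−1} + 98·7^{r−1} = -2^{r+1} + 2·7^{r+1}.
By strong induction, g[n] = -2^n + 2·7^n for all n ≥ 1.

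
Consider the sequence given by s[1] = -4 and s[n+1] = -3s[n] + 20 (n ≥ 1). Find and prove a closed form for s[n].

Claim: s[n] = 3·(-3)^n + 5.

Base case: s[1] = -4, and 3·(-3)^1 + 5 = -9 + 5 = -4.
Assume s[j] = 3·(-3)^j + 5 for some j ≥ 1.
Then s[j+1] = -3s[j] + 20 = -3·(3·(-3)^j + 5) + 20 = -9·(-3)^j − 15 + 20 = 3·(-3)^{j+1} + 5.
By induction, s[n] = 3·(-3)^n + 5 for all n ≥ 1.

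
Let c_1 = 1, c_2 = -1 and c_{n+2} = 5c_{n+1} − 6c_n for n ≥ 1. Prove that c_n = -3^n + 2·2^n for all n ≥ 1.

Base cases: c_1 = 1 and -3^1 + 2·2^1 = 1; c_2 = -1 and -3^2 + 2·2^2 = -1.
Assume c_i = -3^i + 2·2^i for all 1 ≤ i ≤ j, where j ≥ 2.
Then c_{j+1} = 5c_j − 6c_{j−1} = 5·(-3^j + 2·2^j) − 6·(-3^{j−1} + 2·2^{j−1}) = -(5·3 − 6)3^{j−1} + 2·(5·2 − 6)2^{j−1} = -9·3^{j−1} + 8·2^{j−1} = -3^{j+1} + 2·2^{j+1}.
Hence c_n = -3^n + 2·2^n for every n ≥ 1, by strong induction.

c_n = -3^n + 2·2^n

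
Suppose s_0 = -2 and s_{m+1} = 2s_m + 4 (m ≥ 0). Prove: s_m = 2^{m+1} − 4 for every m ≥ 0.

Base case: s_0 = -2, and 2^{0+1} − 4 = 2 − 4 = -2.
Assume s_r = 2^{r+1} − 4 for some r ≥ 0.
Then s_{r+1} = 2s_r + 4 = 2·(2^{r+1} − 4) + 4 = 2^{r+2} − 8 + 4 = 2^{r+2} − 4.
By induction, s_m = 2^{m+1} − 4 for all m ≥ 0.

s_m = 2^{m+1} − 4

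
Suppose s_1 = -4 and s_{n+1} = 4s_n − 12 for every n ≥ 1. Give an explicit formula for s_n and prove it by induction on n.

Claim: s_n = -2·4^n + 4.

Base case: s_1 = -4, and -2·4^1 + 4 = -8 + 4 = -4.
Assume s_m = -2·4^m + 4 for some m ≥ 1.
Then s_{m+1} = 4s_m − 12 = 4·(-2·4^m + 4) − 12 = -8·4^m + 16 − 12 = -2·4^{m+1} + 4.
Hence s_n = -2·4^n + 4 for every n ≥ 1, by induction.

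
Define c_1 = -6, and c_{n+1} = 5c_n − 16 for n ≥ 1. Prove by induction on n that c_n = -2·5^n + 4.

Base case: c_1 = -6, and -2·5^1 + 4 = -10 + 4 = -6.
Assume c_r = -2·5^r + 4 for some r ≥ 1.
Then c_{r+1} = 5c_r − 16 = 5·(-2·5^r + 4) − 16 = -10·5^r + 20 − 16 = -2·5^{r+1} + 4.
By induction, c_n = -2·5^n + 4 for all n ≥ 1.

c_n = -2·5^n + 4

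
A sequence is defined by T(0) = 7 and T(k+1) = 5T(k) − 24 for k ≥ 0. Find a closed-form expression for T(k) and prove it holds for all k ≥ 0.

Claim: T(k) = 5^k + 6.

Base case: T(0) = 7, and 5^0 + 6 = 1 + 6 = 7.
Assume T(j) = 5^j + 6 for some j ≥ 0.
Then T(j+1) = 5T(j) − 24 = 5·(5^j + 6) − 24 = 5^{j+1} + 30 − 24 = 5^{j+1} + 6.
So the formula holds for j+1, and by induction T(k) = 5^k + 6 for all k ≥ 0.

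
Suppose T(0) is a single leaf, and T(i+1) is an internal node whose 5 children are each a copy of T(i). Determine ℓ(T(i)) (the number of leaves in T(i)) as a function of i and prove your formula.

Claim: ℓ(T(i)) = 5^i.

Base case: ℓ(T(0)) = 1, and 5^0 = 1.
Assume ℓ(T(m)) = 5^m.
Then ℓ(T(m+1)) = 5·ℓ(T(m)) = 5·5^m = 5^{m+1}.
This completes the inductive step, so ℓ(T(i)) = 5^i for all i ≥ 0.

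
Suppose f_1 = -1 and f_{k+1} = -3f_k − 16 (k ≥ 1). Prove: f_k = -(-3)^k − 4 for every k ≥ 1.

Base case: f_1 = -1, and -(-3)^1 − 4 = 3 − 4 = -1.
Assume f_j = -(-3)^j − 4 for some j ≥ 1.
Then f_{j+1} = -3f_j − 16 = -3·(-(-3)^j − 4) − 16 = 3·(-3)^j + 12 − 16 = -(-3)^{j+1} − 4.
This completes the inductive step, so f_k = -(-3)^k − 4 for all k ≥ 1.

f_k = -(-3)^k − 4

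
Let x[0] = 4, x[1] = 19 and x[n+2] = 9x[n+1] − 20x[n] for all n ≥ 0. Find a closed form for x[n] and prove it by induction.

Claim: x[n] = 3·5^n + 4^n.

Base cases: x[0] = 4 and 3·5^0 + 4^0 = 4; x[1] = 19 and 3·5^1 + 4^1 = 19.
Assume x[i] = 3·5^i + 4^i for all 0 ≤ i ≤ j, where j ≥ 1.
Then x[j+1] = 9x[j] − 20x[j−1] = 9·(3·5^j + 4^j) − 20·(3·5^{j−1} + 4^{j−1}) = 3·(9·5 − 20)5^{j−1} + (9·4 − 20)4^{j−1} = 75·5^{j−1} + 16·4^{j−1} = 3·5^{j+1} + 4^{j+1}.
Hence x[n] = 3·5^n + 4^n for every n ≥ 0, by strong induction.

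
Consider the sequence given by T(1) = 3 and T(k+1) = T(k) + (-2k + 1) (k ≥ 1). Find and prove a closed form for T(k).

Claim: T(k) = -k^2 + 2k + 2.

Base case: T(1) = 3, and -1^2 + 2·1 + 2 = 3.
Assume T(m) = -m^2 + 2m + 2.
Then T(m+1) = T(m) + (-2m + 1) = (-m^2 + 2m + 2) + (-2m + 1) = -m^2 + 3,
and -(m+1)^2 + 2·(m+1) + 2 = -m^2 + 3.
By induction, T(k) = -k^2 + 2k + 2 for all k ≥ 1.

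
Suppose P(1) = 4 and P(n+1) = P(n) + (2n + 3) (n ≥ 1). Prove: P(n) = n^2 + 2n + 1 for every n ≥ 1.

Base case: P(1) = 4, and 1^2 + 2·1 + 1 = 4.
Assume P(j) = j^2 + 2j + 1.
Then P(j+1) = P(j) + (2j + 3) = (j^2 + 2j + 1) + (2j + 3) = j^2 + 4j + 4,
and (j+1)^2 + 2·(j+1) + 1 = j^2 + 4j + 4.
By induction, P(n) = n^2 + 2n + 1 for all n ≥ 1.

P(n) = n^2 + 2n + 1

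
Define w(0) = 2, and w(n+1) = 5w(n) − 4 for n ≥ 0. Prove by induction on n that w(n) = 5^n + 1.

Base case: w(0) = 2, and 5^0 + 1 = 1 + 1 = 2.
Assume w(j) = 5^j + 1 for some j ≥ 0.
Then w(j+1) = 5w(j) − 4 = 5·(5^j + 1) − 4 = 5^{j+1} + 5 − 4 = 5^{j+1} + 1.
By induction, w(n) = 5^n + 1 for all n ≥ 0.

w(n) = 5^n + 1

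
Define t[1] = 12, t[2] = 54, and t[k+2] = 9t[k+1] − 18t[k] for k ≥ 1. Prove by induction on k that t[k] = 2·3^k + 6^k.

Base cases: t[1] = 12 and 2·3^1 + 6^1 = 12; t[2] = 54 and 2·3^2 + 6^2 = 54.
Assume t[j] = 2·3^j + 6^j for all 1 ≤ j ≤ m, where m ≥ 2.
Then t[m+1] = 9t[m] − 18t[m−1] = 9·(2·3^m + 6^m) − 18·(2·3^{m−1} + 6^{m−1}) = 2·(9·3 − 18)3^{m−1} + (9·6 − 18)6^{m−1} = 18·3^{m−1} + 36·6^{m−1} = 2·3^{m+1} + 6^{m+1}.
Hence t[k] = 2·3^k + 6^k for every k ≥ 1, by strong induction.

t[k] = 2·3^k + 6^k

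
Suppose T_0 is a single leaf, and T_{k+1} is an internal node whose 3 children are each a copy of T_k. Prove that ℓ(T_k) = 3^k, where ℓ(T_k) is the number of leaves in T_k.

Base case: ℓ(T_0) = 1, and 3^0 = 1.
Assume ℓ(T_m) = 3^m.
Then ℓ(T_{m+1}) = 3·ℓ(T_m) = 3·3^m = 3^{m+1}.
Hence ℓ(T_k) = 3^k for every k ≥ 0, by induction.

ℓ(T_k) = 3^k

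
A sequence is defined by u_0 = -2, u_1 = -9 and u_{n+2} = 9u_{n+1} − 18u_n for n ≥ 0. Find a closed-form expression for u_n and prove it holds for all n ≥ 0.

Claim: u_n = -6^n − 3^n.

Base cases: u_0 = -2 and -6^0 − 3^0 = -2; u_1 = -9 and -6^1 − 3^1 = -9.
Assume u_j = -6^j − 3^j for all 0 ≤ j ≤ m, where m ≥ 1.
Then u_{m+1} = 9u_m − 18u_{m−1} = 9·(-6^m − 3^m) − 18·(-6^{m−1} − 3^{m−1}) = -(9·6 − 18)6^{m−1} − (9·3 − 18)3^{m−1} = -36·6^{m−1} − 9·3^{m−1} = -6^{m+1} − 3^{m+1}.
This completes the inductive step, so u_n = -6^n − 3^n for all n ≥ 0.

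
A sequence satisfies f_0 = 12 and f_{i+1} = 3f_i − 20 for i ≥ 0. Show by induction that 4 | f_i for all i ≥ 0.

Base case: f_0 = 12 = 4·3, so 4 | f_0.
Assume 4 | f_k, so f_k = 4t for some integer t.
Then f_{k+1} = 3f_k − 20 = 3·(4t) − 20 = 4(3t − 5), so 4 | f_{k+1}.
By induction, 4 | f_i for all i ≥ 0.

4 | f_i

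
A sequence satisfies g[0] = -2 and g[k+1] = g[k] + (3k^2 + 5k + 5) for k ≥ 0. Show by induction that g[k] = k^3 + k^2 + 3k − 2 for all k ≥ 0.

Base case: g[0] = -2, and 0^3 + 0^2 + 3·0 − 2 = -2.
Assume g[m] = m^3 + m^2 + 3m − 2.
Then g[m+1] = g[m] + (3m^2 + 5m + 5) = (m^3 + m^2 + 3m − 2) + (3m^2 + 5m + 5) = m^3 + 4m^2 + 8m + 3,
and (m+1)^3 + (m+1)^2 + 3·(m+1) − 2 = m^3 + 4m^2 + 8m + 3.
This completes the inductive step, so g[k] = k^3 + k^2 + 3k − 2 for all k ≥ 0.

g[k] = k^3 + k^2 + 3k − 2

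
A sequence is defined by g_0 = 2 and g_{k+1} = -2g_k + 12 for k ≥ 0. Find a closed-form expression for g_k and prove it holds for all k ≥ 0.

Claim: g_k = -2·(-2)^k + 4.

Base case: g_0 = 2, and -2·(-2)^0 + 4 = -2 + 4 = 2.
Assume g_r = -2·(-2)^r + 4 for some r ≥ 0.
Then g_{r+1} = -2g_r + 12 = -2·(-2·(-2)^r + 4) + 12 = 4·(-2)^r − 8 + 12 = -2·(-2)^{r+1} + 4.
By induction, g_k = -2·(-2)^k + 4 for all k ≥ 0.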